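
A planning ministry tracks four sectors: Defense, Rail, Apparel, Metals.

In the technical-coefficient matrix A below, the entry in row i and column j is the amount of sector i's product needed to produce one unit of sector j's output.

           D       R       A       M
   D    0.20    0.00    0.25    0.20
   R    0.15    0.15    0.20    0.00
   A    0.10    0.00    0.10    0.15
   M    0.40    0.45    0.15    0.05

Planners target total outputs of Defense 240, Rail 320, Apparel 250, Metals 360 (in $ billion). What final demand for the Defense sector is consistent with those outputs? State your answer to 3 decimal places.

I − A =
  [   0.80     0.00    -0.25    -0.20]
  [  -0.15     0.85    -0.20     0.00]
  [  -0.10     0.00     0.90    -0.15]
  [  -0.40    -0.45    -0.15     0.95]
d = (I − A) x:
  d_D = (+0.80)·240 + (+0.00)·320 + (-0.25)·250 + (-0.20)·360 = 57.500
  d_R = (-0.15)·240 + (+0.85)·320 + (-0.20)·250 + (+0.00)·360 = 186.000
  d_A = (-0.10)·240 + (+0.00)·320 + (+0.90)·250 + (-0.15)·360 = 147.000
  d_M = (-0.40)·240 + (-0.45)·320 + (-0.15)·250 + (+0.95)·360 = 64.500

d_D = 57.500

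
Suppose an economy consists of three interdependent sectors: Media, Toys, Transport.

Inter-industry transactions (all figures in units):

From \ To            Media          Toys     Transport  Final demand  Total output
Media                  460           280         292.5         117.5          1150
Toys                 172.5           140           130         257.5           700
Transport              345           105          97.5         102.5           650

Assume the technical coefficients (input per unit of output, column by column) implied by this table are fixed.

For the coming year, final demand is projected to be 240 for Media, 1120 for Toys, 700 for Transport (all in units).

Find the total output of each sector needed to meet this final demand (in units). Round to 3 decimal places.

Technical coefficients a_ij = z_ij / X_j:
  a_11 = 460/1150 = 0.40, a_21 = 172.5/1150 = 0.15, a_31 = 345/1150 = 0.30
  a_12 = 280/700 = 0.40, a_22 = 140/700 = 0.20, a_32 = 105/700 = 0.15
  a_13 = 292.5/650 = 0.45, a_23 = 130/650 = 0.20, a_33 = 97.5/650 = 0.15
I − A =
  [   0.60    -0.40    -0.45]
  [  -0.15     0.80    -0.20]
  [  -0.30    -0.15     0.85]
Cofactors of I−A, C_ij = (−1)^(i+j)·(minor ij) (rows/columns in the sector order above):
  C_11 = (0.80)(0.85) − (-0.20)(-0.15) = 0.6500
  C_12 = −[(-0.15)(0.85) − (-0.20)(-0.30)] = 0.1875
  C_13 = (-0.15)(-0.15) − (0.80)(-0.30) = 0.2625
  C_21 = −[(-0.40)(0.85) − (-0.45)(-0.15)] = 0.4075
  C_22 = (0.60)(0.85) − (-0.45)(-0.30) = 0.3750
  C_23 = −[(0.60)(-0.15) − (-0.40)(-0.30)] = 0.2100
  C_31 = (-0.40)(-0.20) − (-0.45)(0.80) = 0.4400
  C_32 = −[(0.60)(-0.20) − (-0.45)(-0.15)] = 0.1875
  C_33 = (0.60)(0.80) − (-0.40)(-0.15) = 0.4200
det(I−A) = Σ_j (I−A)_1j·C_1j = (0.60)(0.6500) + (-0.40)(0.1875) + (-0.45)(0.2625) = 0.196875
adj(I−A) = Cᵀ =
  [ 0.6500   0.4075   0.4400]
  [ 0.1875   0.3750   0.1875]
  [ 0.2625   0.2100   0.4200]
(I − A)⁻¹ = adj(I−A) / det(I−A) ≈
  [   3.3016     2.0698     2.2349]
  [   0.9524     1.9048     0.9524]
  [   1.3333     1.0667     2.1333]
x = (I − A)⁻¹ d = adj(I−A)·d / det(I−A), with det(I−A) = 0.196875:
  x_1 = (0.6500·240 + 0.4075·1120 + 0.4400·700) / 0.196875 = 920.40 / 0.196875 ≈ 4675.048
  x_2 = (0.1875·240 + 0.3750·1120 + 0.1875·700) / 0.196875 = 596.25 / 0.196875 ≈ 3028.571
  x_3 = (0.2625·240 + 0.2100·1120 + 0.4200·700) / 0.196875 = 592.20 / 0.196875 = 3008.000

x_1 = 4675.048, x_2 = 3028.571, x_3 = 3008.000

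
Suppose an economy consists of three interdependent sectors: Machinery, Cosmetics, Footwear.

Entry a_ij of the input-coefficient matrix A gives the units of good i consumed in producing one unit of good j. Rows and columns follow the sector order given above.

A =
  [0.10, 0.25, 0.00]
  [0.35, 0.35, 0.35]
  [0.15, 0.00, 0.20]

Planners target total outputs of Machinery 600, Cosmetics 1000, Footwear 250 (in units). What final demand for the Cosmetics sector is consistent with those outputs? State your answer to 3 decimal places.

d_2 = 352.500

I − A =
  [   0.90    -0.25     0.00]
  [  -0.35     0.65    -0.35]
  [  -0.15     0.00     0.80]
d = (I − A) x:
  d_1 = (+0.90)·600 + (-0.25)·1000 + (+0.00)·250 = 290.000
  d_2 = (-0.35)·600 + (+0.65)·1000 + (-0.35)·250 = 352.500
  d_3 = (-0.15)·600 + (+0.00)·1000 + (+0.80)·250 = 110.000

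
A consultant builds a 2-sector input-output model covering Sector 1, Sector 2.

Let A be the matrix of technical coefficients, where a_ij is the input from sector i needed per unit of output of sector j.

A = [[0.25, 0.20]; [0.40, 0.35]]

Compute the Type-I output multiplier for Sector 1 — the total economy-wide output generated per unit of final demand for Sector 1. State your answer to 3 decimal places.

I − A =
  [   0.75    -0.20]
  [  -0.40     0.65]
det(I−A) = (0.75)(0.65) − (-0.20)(-0.40) = 0.4075
adj(I−A) = [[0.65, 0.20], [0.40, 0.75]]
(I − A)⁻¹ = adj(I−A) / det(I−A) ≈
  [   1.5951     0.4908]
  [   0.9816     1.8405]
The output multiplier for sector j is the column-j sum of the Leontief inverse (I − A)⁻¹ = adj(I−A) / det(I−A).
Column 1 of adj(I−A): (0.65, 0.40); det(I−A) = 0.4075.
m_1 = (0.65 + 0.40) / 0.4075 = 1.05 / 0.4075 ≈ 2.577.

m_1 = 2.577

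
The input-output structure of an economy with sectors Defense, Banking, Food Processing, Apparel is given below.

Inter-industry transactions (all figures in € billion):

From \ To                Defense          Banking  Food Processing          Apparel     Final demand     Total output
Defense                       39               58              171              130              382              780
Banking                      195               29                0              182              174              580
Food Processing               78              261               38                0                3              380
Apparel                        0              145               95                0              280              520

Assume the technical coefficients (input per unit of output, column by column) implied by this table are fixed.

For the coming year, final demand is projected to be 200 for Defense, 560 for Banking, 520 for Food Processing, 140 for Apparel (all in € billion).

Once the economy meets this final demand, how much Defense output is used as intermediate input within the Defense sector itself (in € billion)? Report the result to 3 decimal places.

Technical coefficients a_ij = z_ij / X_j:
  a_DD = 39/780 = 0.05, a_BD = 195/780 = 0.25, a_FD = 78/780 = 0.10, a_AD = 0/780 = 0.00
  a_DB = 58/580 = 0.10, a_BB = 29/580 = 0.05, a_FB = 261/580 = 0.45, a_AB = 145/580 = 0.25
  a_DF = 171/380 = 0.45, a_BF = 0/380 = 0.00, a_FF = 38/380 = 0.10, a_AF = 95/380 = 0.25
  a_DA = 130/520 = 0.25, a_BA = 182/520 = 0.35, a_FA = 0/520 = 0.00, a_AA = 0/520 = 0.00
I − A =
  [   0.95    -0.10    -0.45    -0.25]
  [  -0.25     0.95     0.00    -0.35]
  [  -0.10    -0.45     0.90     0.00]
  [   0.00    -0.25    -0.25     1.00]
Compute the cofactors C_ij = (−1)^(i+j)·(3×3 minor ij) of I−A; the adjugate is their transpose:
adj(I−A) = Cᵀ =
  [ 0.736875   0.376875   0.456250   0.316125]
  [ 0.233750   0.803750   0.211250   0.339750]
  [ 0.198750   0.443750   0.778750   0.205000]
  [ 0.108125   0.311875   0.247500   0.696375]
det(I−A) = Σ_j (I−A)_1j·C_1j = (0.95)(0.736875) + (-0.10)(0.233750) + (-0.45)(0.198750) + (-0.25)(0.108125) = 0.5601875
(I − A)⁻¹ = adj(I−A) / det(I−A) ≈
  [   1.3154     0.6728     0.8145     0.5643]
  [   0.4173     1.4348     0.3771     0.6065]
  [   0.3548     0.7921     1.3902     0.3659]
  [   0.1930     0.5567     0.4418     1.2431]
First solve x = (I − A)⁻¹ d = adj(I−A)·d / det(I−A); in particular x_D = (0.736875·200 + 0.376875·560 + 0.456250·520 + 0.316125·140) / 0.5601875 = 639.9325 / 0.5601875 ≈ 1142.35412.
Intermediate flow from D to D: z_DD = a_DD · x_D = 0.05 × 639.9325 / 0.5601875 = 31.996625 / 0.5601875 ≈ 57.118.

z_DD = 57.118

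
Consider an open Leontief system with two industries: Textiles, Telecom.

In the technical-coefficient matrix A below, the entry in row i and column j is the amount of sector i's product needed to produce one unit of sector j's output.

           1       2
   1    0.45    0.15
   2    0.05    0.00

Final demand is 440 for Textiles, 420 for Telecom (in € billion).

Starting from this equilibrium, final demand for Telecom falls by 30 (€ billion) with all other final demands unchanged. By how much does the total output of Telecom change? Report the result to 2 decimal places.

I − A =
  [   0.55    -0.15]
  [  -0.05     1.00]
det(I−A) = (0.55)(1.00) − (-0.15)(-0.05) = 0.5425
adj(I−A) = [[1.00, 0.15], [0.05, 0.55]]
(I − A)⁻¹ = adj(I−A) / det(I−A) ≈
  [   1.8433     0.2765]
  [   0.0922     1.0138]
Δx = (I − A)⁻¹ Δd with Δd having -30 in the Telecom component and 0 elsewhere.
So Δx_2 = L_22 · (-30), where L_22 = adj(I−A)_22 / det(I−A) = 0.55 / 0.5425.
Δx_2 = 0.55 × (-30) / 0.5425 = -16.50 / 0.5425 ≈ -30.41.

Δx_2 = -30.41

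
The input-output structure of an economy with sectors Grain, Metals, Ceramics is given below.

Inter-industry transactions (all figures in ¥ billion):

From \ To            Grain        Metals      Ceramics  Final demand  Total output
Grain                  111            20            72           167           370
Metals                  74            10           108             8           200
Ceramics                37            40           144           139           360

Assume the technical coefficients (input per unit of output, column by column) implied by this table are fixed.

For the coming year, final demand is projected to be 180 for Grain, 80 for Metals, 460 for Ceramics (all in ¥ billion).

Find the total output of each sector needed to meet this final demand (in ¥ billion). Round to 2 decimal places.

x_1 = 638.10, x_2 = 552.38, x_3 = 1057.14

Technical coefficients a_ij = z_ij / X_j:
  a_11 = 111/370 = 0.30, a_21 = 74/370 = 0.20, a_31 = 37/370 = 0.10
  a_12 = 20/200 = 0.10, a_22 = 10/200 = 0.05, a_32 = 40/200 = 0.20
  a_13 = 72/360 = 0.20, a_23 = 108/360 = 0.30, a_33 = 144/360 = 0.40
I − A =
  [   0.70    -0.10    -0.20]
  [  -0.20     0.95    -0.30]
  [  -0.10    -0.20     0.60]
Cofactors of I−A, C_ij = (−1)^(i+j)·(minor ij) (rows/columns in the sector order above):
  C_11 = (0.95)(0.60) − (-0.30)(-0.20) = 0.5100
  C_12 = −[(-0.20)(0.60) − (-0.30)(-0.10)] = 0.1500
  C_13 = (-0.20)(-0.20) − (0.95)(-0.10) = 0.1350
  C_21 = −[(-0.10)(0.60) − (-0.20)(-0.20)] = 0.1000
  C_22 = (0.70)(0.60) − (-0.20)(-0.10) = 0.4000
  C_23 = −[(0.70)(-0.20) − (-0.10)(-0.10)] = 0.1500
  C_31 = (-0.10)(-0.30) − (-0.20)(0.95) = 0.2200
  C_32 = −[(0.70)(-0.30) − (-0.20)(-0.20)] = 0.2500
  C_33 = (0.70)(0.95) − (-0.10)(-0.20) = 0.6450
det(I−A) = Σ_j (I−A)_1j·C_1j = (0.70)(0.5100) + (-0.10)(0.1500) + (-0.20)(0.1350) = 0.3150
adj(I−A) = Cᵀ =
  [ 0.5100   0.1000   0.2200]
  [ 0.1500   0.4000   0.2500]
  [ 0.1350   0.1500   0.6450]
(I − A)⁻¹ = adj(I−A) / det(I−A) ≈
  [   1.6190     0.3175     0.6984]
  [   0.4762     1.2698     0.7937]
  [   0.4286     0.4762     2.0476]
x = (I − A)⁻¹ d = adj(I−A)·d / det(I−A), with det(I−A) = 0.3150:
  x_1 = (0.5100·180 + 0.1000·80 + 0.2200·460) / 0.3150 = 201.00 / 0.3150 ≈ 638.10
  x_2 = (0.1500·180 + 0.4000·80 + 0.2500·460) / 0.3150 = 174.00 / 0.3150 ≈ 552.38
  x_3 = (0.1350·180 + 0.1500·80 + 0.6450·460) / 0.3150 = 333.00 / 0.3150 ≈ 1057.14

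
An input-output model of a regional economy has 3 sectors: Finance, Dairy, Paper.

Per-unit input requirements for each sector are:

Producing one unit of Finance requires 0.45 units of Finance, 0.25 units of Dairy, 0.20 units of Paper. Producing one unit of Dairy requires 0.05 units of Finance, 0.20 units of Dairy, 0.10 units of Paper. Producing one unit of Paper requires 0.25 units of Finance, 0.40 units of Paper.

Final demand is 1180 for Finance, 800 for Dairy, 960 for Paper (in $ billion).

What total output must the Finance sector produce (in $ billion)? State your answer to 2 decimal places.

x_1 = 3816.41

I − A =
  [   0.55    -0.05    -0.25]
  [  -0.25     0.80     0.00]
  [  -0.20    -0.10     0.60]
Cofactors of I−A, C_ij = (−1)^(i+j)·(minor ij) (rows/columns in the sector order above):
  C_11 = (0.80)(0.60) − (0.00)(-0.10) = 0.4800
  C_12 = −[(-0.25)(0.60) − (0.00)(-0.20)] = 0.1500
  C_13 = (-0.25)(-0.10) − (0.80)(-0.20) = 0.1850
  C_21 = −[(-0.05)(0.60) − (-0.25)(-0.10)] = 0.0550
  C_22 = (0.55)(0.60) − (-0.25)(-0.20) = 0.2800
  C_23 = −[(0.55)(-0.10) − (-0.05)(-0.20)] = 0.0650
  C_31 = (-0.05)(0.00) − (-0.25)(0.80) = 0.2000
  C_32 = −[(0.55)(0.00) − (-0.25)(-0.25)] = 0.0625
  C_33 = (0.55)(0.80) − (-0.05)(-0.25) = 0.4275
det(I−A) = Σ_j (I−A)_1j·C_1j = (0.55)(0.4800) + (-0.05)(0.1500) + (-0.25)(0.1850) = 0.21025
adj(I−A) = Cᵀ =
  [ 0.4800   0.0550   0.2000]
  [ 0.1500   0.2800   0.0625]
  [ 0.1850   0.0650   0.4275]
(I − A)⁻¹ = adj(I−A) / det(I−A) ≈
  [   2.2830     0.2616     0.9512]
  [   0.7134     1.3317     0.2973]
  [   0.8799     0.3092     2.0333]
x = (I − A)⁻¹ d = adj(I−A)·d / det(I−A), with det(I−A) = 0.21025:
  x_1 = (0.4800·1180 + 0.0550·800 + 0.2000·960) / 0.21025 = 802.40 / 0.21025 ≈ 3816.41
  x_2 = (0.1500·1180 + 0.2800·800 + 0.0625·960) / 0.21025 = 461.00 / 0.21025 ≈ 2192.63
  x_3 = (0.1850·1180 + 0.0650·800 + 0.4275·960) / 0.21025 = 680.70 / 0.21025 ≈ 3237.57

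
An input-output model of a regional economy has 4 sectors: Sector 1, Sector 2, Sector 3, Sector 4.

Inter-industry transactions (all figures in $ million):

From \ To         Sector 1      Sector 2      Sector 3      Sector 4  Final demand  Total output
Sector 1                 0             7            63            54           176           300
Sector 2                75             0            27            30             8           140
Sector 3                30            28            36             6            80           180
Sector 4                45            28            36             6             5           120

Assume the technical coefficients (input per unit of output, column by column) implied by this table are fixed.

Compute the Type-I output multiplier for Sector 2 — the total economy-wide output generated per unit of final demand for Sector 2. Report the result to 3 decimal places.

m_2 = 2.427

Technical coefficients a_ij = z_ij / X_j:
  a_11 = 0/300 = 0.00, a_21 = 75/300 = 0.25, a_31 = 30/300 = 0.10, a_41 = 45/300 = 0.15
  a_12 = 7/140 = 0.05, a_22 = 0/140 = 0.00, a_32 = 28/140 = 0.20, a_42 = 28/140 = 0.20
  a_13 = 63/180 = 0.35, a_23 = 27/180 = 0.15, a_33 = 36/180 = 0.20, a_43 = 36/180 = 0.20
  a_14 = 54/120 = 0.45, a_24 = 30/120 = 0.25, a_34 = 6/120 = 0.05, a_44 = 6/120 = 0.05
I − A =
  [   1.00    -0.05    -0.35    -0.45]
  [  -0.25     1.00    -0.15    -0.25]
  [  -0.10    -0.20     0.80    -0.05]
  [  -0.15    -0.20    -0.20     0.95]
Compute the cofactors C_ij = (−1)^(i+j)·(3×3 minor ij) of I−A; the adjugate is their transpose:
adj(I−A) = Cᵀ =
  [ 0.670000   0.197500   0.428125   0.391875]
  [ 0.237875   0.651125   0.301125   0.299875]
  [ 0.155000   0.200625   0.796250   0.168125]
  [ 0.188500   0.210500   0.298625   0.706750]
det(I−A) = Σ_j (I−A)_1j·C_1j = (1.00)(0.670000) + (-0.05)(0.237875) + (-0.35)(0.155000) + (-0.45)(0.188500) = 0.51903125
(I − A)⁻¹ = adj(I−A) / det(I−A) ≈
  [   1.2909     0.3805     0.8249     0.7550]
  [   0.4583     1.2545     0.5802     0.5778]
  [   0.2986     0.3865     1.5341     0.3239]
  [   0.3632     0.4056     0.5754     1.3617]
The output multiplier for sector j is the column-j sum of the Leontief inverse (I − A)⁻¹ = adj(I−A) / det(I−A).
Column 2 of adj(I−A): (0.197500, 0.651125, 0.200625, 0.210500); det(I−A) = 0.51903125.
m_2 = (0.197500 + 0.651125 + 0.200625 + 0.210500) / 0.51903125 = 1.25975 / 0.51903125 ≈ 2.427.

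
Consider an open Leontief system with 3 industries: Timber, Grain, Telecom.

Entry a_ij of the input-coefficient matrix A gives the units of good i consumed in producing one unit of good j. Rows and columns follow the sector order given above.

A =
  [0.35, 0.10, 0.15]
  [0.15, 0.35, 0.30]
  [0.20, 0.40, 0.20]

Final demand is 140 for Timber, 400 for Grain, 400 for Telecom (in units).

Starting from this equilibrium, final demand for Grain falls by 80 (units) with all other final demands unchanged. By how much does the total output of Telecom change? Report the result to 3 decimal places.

I − A =
  [   0.65    -0.10    -0.15]
  [  -0.15     0.65    -0.30]
  [  -0.20    -0.40     0.80]
Cofactors of I−A, C_ij = (−1)^(i+j)·(minor ij) (rows/columns in the sector order above):
  C_11 = (0.65)(0.80) − (-0.30)(-0.40) = 0.4000
  C_12 = −[(-0.15)(0.80) − (-0.30)(-0.20)] = 0.1800
  C_13 = (-0.15)(-0.40) − (0.65)(-0.20) = 0.1900
  C_21 = −[(-0.10)(0.80) − (-0.15)(-0.40)] = 0.1400
  C_22 = (0.65)(0.80) − (-0.15)(-0.20) = 0.4900
  C_23 = −[(0.65)(-0.40) − (-0.10)(-0.20)] = 0.2800
  C_31 = (-0.10)(-0.30) − (-0.15)(0.65) = 0.1275
  C_32 = −[(0.65)(-0.30) − (-0.15)(-0.15)] = 0.2175
  C_33 = (0.65)(0.65) − (-0.10)(-0.15) = 0.4075
det(I−A) = Σ_j (I−A)_1j·C_1j = (0.65)(0.4000) + (-0.10)(0.1800) + (-0.15)(0.1900) = 0.2135
adj(I−A) = Cᵀ =
  [ 0.4000   0.1400   0.1275]
  [ 0.1800   0.4900   0.2175]
  [ 0.1900   0.2800   0.4075]
(I − A)⁻¹ = adj(I−A) / det(I−A) ≈
  [   1.8735     0.6557     0.5972]
  [   0.8431     2.2951     1.0187]
  [   0.8899     1.3115     1.9087]
Δx = (I − A)⁻¹ Δd with Δd having -80 in the Grain component and 0 elsewhere.
So Δx_3 = L_32 · (-80), where L_32 = adj(I−A)_32 / det(I−A) = 0.2800 / 0.2135.
Δx_3 = 0.2800 × (-80) / 0.2135 = -22.40 / 0.2135 ≈ -104.918.

Δx_3 = -104.918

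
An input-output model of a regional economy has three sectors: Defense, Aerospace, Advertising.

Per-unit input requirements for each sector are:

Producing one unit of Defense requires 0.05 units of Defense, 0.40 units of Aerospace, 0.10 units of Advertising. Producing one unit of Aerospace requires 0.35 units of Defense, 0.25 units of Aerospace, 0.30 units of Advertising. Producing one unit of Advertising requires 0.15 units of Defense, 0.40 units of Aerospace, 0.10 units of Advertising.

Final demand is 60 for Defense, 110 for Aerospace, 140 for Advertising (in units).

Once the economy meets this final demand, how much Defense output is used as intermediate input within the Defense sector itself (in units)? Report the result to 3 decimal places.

z_11 = 15.119

I − A =
  [   0.95    -0.35    -0.15]
  [  -0.40     0.75    -0.40]
  [  -0.10    -0.30     0.90]
Cofactors of I−A, C_ij = (−1)^(i+j)·(minor ij) (rows/columns in the sector order above):
  C_11 = (0.75)(0.90) − (-0.40)(-0.30) = 0.5550
  C_12 = −[(-0.40)(0.90) − (-0.40)(-0.10)] = 0.4000
  C_13 = (-0.40)(-0.30) − (0.75)(-0.10) = 0.1950
  C_21 = −[(-0.35)(0.90) − (-0.15)(-0.30)] = 0.3600
  C_22 = (0.95)(0.90) − (-0.15)(-0.10) = 0.8400
  C_23 = −[(0.95)(-0.30) − (-0.35)(-0.10)] = 0.3200
  C_31 = (-0.35)(-0.40) − (-0.15)(0.75) = 0.2525
  C_32 = −[(0.95)(-0.40) − (-0.15)(-0.40)] = 0.4400
  C_33 = (0.95)(0.75) − (-0.35)(-0.40) = 0.5725
det(I−A) = Σ_j (I−A)_1j·C_1j = (0.95)(0.5550) + (-0.35)(0.4000) + (-0.15)(0.1950) = 0.3580
adj(I−A) = Cᵀ =
  [ 0.5550   0.3600   0.2525]
  [ 0.4000   0.8400   0.4400]
  [ 0.1950   0.3200   0.5725]
(I − A)⁻¹ = adj(I−A) / det(I−A) ≈
  [   1.5503     1.0056     0.7053]
  [   1.1173     2.3464     1.2291]
  [   0.5447     0.8939     1.5992]
First solve x = (I − A)⁻¹ d = adj(I−A)·d / det(I−A); in particular x_1 = (0.5550·60 + 0.3600·110 + 0.2525·140) / 0.3580 = 108.25 / 0.3580 ≈ 302.37430.
Intermediate flow from 1 to 1: z_11 = a_11 · x_1 = 0.05 × 108.25 / 0.3580 = 5.4125 / 0.3580 ≈ 15.119.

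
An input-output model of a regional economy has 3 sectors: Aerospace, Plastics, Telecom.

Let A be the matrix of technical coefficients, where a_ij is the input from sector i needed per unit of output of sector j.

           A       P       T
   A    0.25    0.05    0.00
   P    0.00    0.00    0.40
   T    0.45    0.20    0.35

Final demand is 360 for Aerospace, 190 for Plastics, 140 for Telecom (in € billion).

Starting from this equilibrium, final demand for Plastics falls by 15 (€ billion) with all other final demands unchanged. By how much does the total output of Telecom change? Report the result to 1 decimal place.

I − A =
  [   0.75    -0.05     0.00]
  [   0.00     1.00    -0.40]
  [  -0.45    -0.20     0.65]
Cofactors of I−A, C_ij = (−1)^(i+j)·(minor ij) (rows/columns in the sector order above):
  C_11 = (1.00)(0.65) − (-0.40)(-0.20) = 0.5700
  C_12 = −[(0.00)(0.65) − (-0.40)(-0.45)] = 0.1800
  C_13 = (0.00)(-0.20) − (1.00)(-0.45) = 0.4500
  C_21 = −[(-0.05)(0.65) − (0.00)(-0.20)] = 0.0325
  C_22 = (0.75)(0.65) − (0.00)(-0.45) = 0.4875
  C_23 = −[(0.75)(-0.20) − (-0.05)(-0.45)] = 0.1725
  C_31 = (-0.05)(-0.40) − (0.00)(1.00) = 0.0200
  C_32 = −[(0.75)(-0.40) − (0.00)(0.00)] = 0.3000
  C_33 = (0.75)(1.00) − (-0.05)(0.00) = 0.7500
det(I−A) = Σ_j (I−A)_1j·C_1j = (0.75)(0.5700) + (-0.05)(0.1800) + (0.00)(0.4500) = 0.4185
adj(I−A) = Cᵀ =
  [ 0.5700   0.0325   0.0200]
  [ 0.1800   0.4875   0.3000]
  [ 0.4500   0.1725   0.7500]
(I − A)⁻¹ = adj(I−A) / det(I−A) ≈
  [   1.3620     0.0777     0.0478]
  [   0.4301     1.1649     0.7168]
  [   1.0753     0.4122     1.7921]
Δx = (I − A)⁻¹ Δd with Δd having -15 in the Plastics component and 0 elsewhere.
So Δx_T = L_TP · (-15), where L_TP = adj(I−A)_TP / det(I−A) = 0.1725 / 0.4185.
Δx_T = 0.1725 × (-15) / 0.4185 = -2.5875 / 0.4185 ≈ -6.2.

Δx_T = -6.2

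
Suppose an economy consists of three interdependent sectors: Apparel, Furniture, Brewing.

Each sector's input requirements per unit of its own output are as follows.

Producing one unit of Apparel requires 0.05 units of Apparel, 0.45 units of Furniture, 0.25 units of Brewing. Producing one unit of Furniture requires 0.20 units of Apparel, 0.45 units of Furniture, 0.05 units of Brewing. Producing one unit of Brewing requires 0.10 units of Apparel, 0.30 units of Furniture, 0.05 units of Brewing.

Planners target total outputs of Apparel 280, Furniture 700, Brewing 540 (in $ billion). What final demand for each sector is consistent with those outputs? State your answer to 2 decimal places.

I − A =
  [   0.95    -0.20    -0.10]
  [  -0.45     0.55    -0.30]
  [  -0.25    -0.05     0.95]
d = (I − A) x:
  d_A = (+0.95)·280 + (-0.20)·700 + (-0.10)·540 = 72.00
  d_F = (-0.45)·280 + (+0.55)·700 + (-0.30)·540 = 97.00
  d_B = (-0.25)·280 + (-0.05)·700 + (+0.95)·540 = 408.00

d_A = 72.00, d_F = 97.00, d_B = 408.00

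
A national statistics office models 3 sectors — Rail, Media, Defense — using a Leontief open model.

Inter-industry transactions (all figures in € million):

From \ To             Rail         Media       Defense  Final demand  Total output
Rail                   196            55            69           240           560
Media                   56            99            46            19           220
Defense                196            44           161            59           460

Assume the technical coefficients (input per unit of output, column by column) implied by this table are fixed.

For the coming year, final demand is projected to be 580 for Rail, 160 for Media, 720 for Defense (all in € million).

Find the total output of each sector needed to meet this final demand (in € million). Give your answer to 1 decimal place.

x_1 = 1870.5, x_2 = 1075.7, x_3 = 2445.8

Technical coefficients a_ij = z_ij / X_j:
  a_11 = 196/560 = 0.35, a_21 = 56/560 = 0.10, a_31 = 196/560 = 0.35
  a_12 = 55/220 = 0.25, a_22 = 99/220 = 0.45, a_32 = 44/220 = 0.20
  a_13 = 69/460 = 0.15, a_23 = 46/460 = 0.10, a_33 = 161/460 = 0.35
I − A =
  [   0.65    -0.25    -0.15]
  [  -0.10     0.55    -0.10]
  [  -0.35    -0.20     0.65]
Cofactors of I−A, C_ij = (−1)^(i+j)·(minor ij) (rows/columns in the sector order above):
  C_11 = (0.55)(0.65) − (-0.10)(-0.20) = 0.3375
  C_12 = −[(-0.10)(0.65) − (-0.10)(-0.35)] = 0.1000
  C_13 = (-0.10)(-0.20) − (0.55)(-0.35) = 0.2125
  C_21 = −[(-0.25)(0.65) − (-0.15)(-0.20)] = 0.1925
  C_22 = (0.65)(0.65) − (-0.15)(-0.35) = 0.3700
  C_23 = −[(0.65)(-0.20) − (-0.25)(-0.35)] = 0.2175
  C_31 = (-0.25)(-0.10) − (-0.15)(0.55) = 0.1075
  C_32 = −[(0.65)(-0.10) − (-0.15)(-0.10)] = 0.0800
  C_33 = (0.65)(0.55) − (-0.25)(-0.10) = 0.3325
det(I−A) = Σ_j (I−A)_1j·C_1j = (0.65)(0.3375) + (-0.25)(0.1000) + (-0.15)(0.2125) = 0.1625
adj(I−A) = Cᵀ =
  [ 0.3375   0.1925   0.1075]
  [ 0.1000   0.3700   0.0800]
  [ 0.2125   0.2175   0.3325]
(I − A)⁻¹ = adj(I−A) / det(I−A) ≈
  [   2.0769     1.1846     0.6615]
  [   0.6154     2.2769     0.4923]
  [   1.3077     1.3385     2.0462]
x = (I − A)⁻¹ d = adj(I−A)·d / det(I−A), with det(I−A) = 0.1625:
  x_1 = (0.3375·580 + 0.1925·160 + 0.1075·720) / 0.1625 = 303.95 / 0.1625 ≈ 1870.5
  x_2 = (0.1000·580 + 0.3700·160 + 0.0800·720) / 0.1625 = 174.80 / 0.1625 ≈ 1075.7
  x_3 = (0.2125·580 + 0.2175·160 + 0.3325·720) / 0.1625 = 397.45 / 0.1625 ≈ 2445.8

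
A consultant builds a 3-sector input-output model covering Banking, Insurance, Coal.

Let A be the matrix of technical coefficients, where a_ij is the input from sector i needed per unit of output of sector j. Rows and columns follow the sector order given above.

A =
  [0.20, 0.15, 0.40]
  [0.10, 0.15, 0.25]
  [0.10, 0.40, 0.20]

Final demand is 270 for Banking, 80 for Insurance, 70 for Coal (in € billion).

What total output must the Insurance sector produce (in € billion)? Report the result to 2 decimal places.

x_2 = 233.90

I − A =
  [   0.80    -0.15    -0.40]
  [  -0.10     0.85    -0.25]
  [  -0.10    -0.40     0.80]
Cofactors of I−A, C_ij = (−1)^(i+j)·(minor ij) (rows/columns in the sector order above):
  C_11 = (0.85)(0.80) − (-0.25)(-0.40) = 0.5800
  C_12 = −[(-0.10)(0.80) − (-0.25)(-0.10)] = 0.1050
  C_13 = (-0.10)(-0.40) − (0.85)(-0.10) = 0.1250
  C_21 = −[(-0.15)(0.80) − (-0.40)(-0.40)] = 0.2800
  C_22 = (0.80)(0.80) − (-0.40)(-0.10) = 0.6000
  C_23 = −[(0.80)(-0.40) − (-0.15)(-0.10)] = 0.3350
  C_31 = (-0.15)(-0.25) − (-0.40)(0.85) = 0.3775
  C_32 = −[(0.80)(-0.25) − (-0.40)(-0.10)] = 0.2400
  C_33 = (0.80)(0.85) − (-0.15)(-0.10) = 0.6650
det(I−A) = Σ_j (I−A)_1j·C_1j = (0.80)(0.5800) + (-0.15)(0.1050) + (-0.40)(0.1250) = 0.39825
adj(I−A) = Cᵀ =
  [ 0.5800   0.2800   0.3775]
  [ 0.1050   0.6000   0.2400]
  [ 0.1250   0.3350   0.6650]
(I − A)⁻¹ = adj(I−A) / det(I−A) ≈
  [   1.4564     0.7031     0.9479]
  [   0.2637     1.5066     0.6026]
  [   0.3139     0.8412     1.6698]
x = (I − A)⁻¹ d = adj(I−A)·d / det(I−A), with det(I−A) = 0.39825:
  x_1 = (0.5800·270 + 0.2800·80 + 0.3775·70) / 0.39825 = 205.425 / 0.39825 ≈ 515.82
  x_2 = (0.1050·270 + 0.6000·80 + 0.2400·70) / 0.39825 = 93.15 / 0.39825 ≈ 233.90
  x_3 = (0.1250·270 + 0.3350·80 + 0.6650·70) / 0.39825 = 107.10 / 0.39825 ≈ 268.93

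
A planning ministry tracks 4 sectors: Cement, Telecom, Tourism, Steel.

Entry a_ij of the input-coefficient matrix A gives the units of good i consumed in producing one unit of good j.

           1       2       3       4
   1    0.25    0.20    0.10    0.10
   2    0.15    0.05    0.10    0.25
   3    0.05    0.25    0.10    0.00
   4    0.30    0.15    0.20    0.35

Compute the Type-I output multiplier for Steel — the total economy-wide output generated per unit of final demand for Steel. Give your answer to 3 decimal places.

m_4 = 3.179

I − A =
  [   0.75    -0.20    -0.10    -0.10]
  [  -0.15     0.95    -0.10    -0.25]
  [  -0.05    -0.25     0.90     0.00]
  [  -0.30    -0.15    -0.20     0.65]
Compute the cofactors C_ij = (−1)^(i+j)·(3×3 minor ij) of I−A; the adjugate is their transpose:
adj(I−A) = Cᵀ =
  [ 0.493250   0.151750   0.101500   0.134250]
  [ 0.161000   0.407500   0.103500   0.181500]
  [ 0.072125   0.121625   0.369750   0.057875]
  [ 0.287000   0.201500   0.184500   0.586000]
det(I−A) = Σ_j (I−A)_1j·C_1j = (0.75)(0.493250) + (-0.20)(0.161000) + (-0.10)(0.072125) + (-0.10)(0.287000) = 0.301825
(I − A)⁻¹ = adj(I−A) / det(I−A) ≈
  [   1.6342     0.5028     0.3363     0.4448]
  [   0.5334     1.3501     0.3429     0.6013]
  [   0.2390     0.4030     1.2250     0.1918]
  [   0.9509     0.6676     0.6113     1.9415]
The output multiplier for sector j is the column-j sum of the Leontief inverse (I − A)⁻¹ = adj(I−A) / det(I−A).
Column 4 of adj(I−A): (0.134250, 0.181500, 0.057875, 0.586000); det(I−A) = 0.301825.
m_4 = (0.134250 + 0.181500 + 0.057875 + 0.586000) / 0.301825 = 0.959625 / 0.301825 ≈ 3.179.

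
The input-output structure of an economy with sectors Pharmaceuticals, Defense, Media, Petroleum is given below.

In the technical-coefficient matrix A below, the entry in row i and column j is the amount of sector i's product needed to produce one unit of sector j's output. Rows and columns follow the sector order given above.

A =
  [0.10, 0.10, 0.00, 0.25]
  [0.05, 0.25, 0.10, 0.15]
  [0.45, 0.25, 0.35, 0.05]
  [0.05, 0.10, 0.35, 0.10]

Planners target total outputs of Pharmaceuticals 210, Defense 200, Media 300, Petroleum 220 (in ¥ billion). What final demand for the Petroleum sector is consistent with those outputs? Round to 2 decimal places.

d_4 = 62.50

I − A =
  [   0.90    -0.10     0.00    -0.25]
  [  -0.05     0.75    -0.10    -0.15]
  [  -0.45    -0.25     0.65    -0.05]
  [  -0.05    -0.10    -0.35     0.90]
d = (I − A) x:
  d_1 = (+0.90)·210 + (-0.10)·200 + (+0.00)·300 + (-0.25)·220 = 114.00
  d_2 = (-0.05)·210 + (+0.75)·200 + (-0.10)·300 + (-0.15)·220 = 76.50
  d_3 = (-0.45)·210 + (-0.25)·200 + (+0.65)·300 + (-0.05)·220 = 39.50
  d_4 = (-0.05)·210 + (-0.10)·200 + (-0.35)·300 + (+0.90)·220 = 62.50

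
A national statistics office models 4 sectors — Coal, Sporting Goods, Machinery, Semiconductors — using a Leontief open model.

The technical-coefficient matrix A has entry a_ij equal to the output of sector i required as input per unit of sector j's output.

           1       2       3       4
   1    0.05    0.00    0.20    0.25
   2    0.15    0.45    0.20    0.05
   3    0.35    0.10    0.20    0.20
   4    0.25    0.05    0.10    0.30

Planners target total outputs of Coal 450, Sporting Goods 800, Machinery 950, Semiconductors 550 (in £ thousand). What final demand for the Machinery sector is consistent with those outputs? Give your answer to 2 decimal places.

d_3 = 412.50

I − A =
  [   0.95     0.00    -0.20    -0.25]
  [  -0.15     0.55    -0.20    -0.05]
  [  -0.35    -0.10     0.80    -0.20]
  [  -0.25    -0.05    -0.10     0.70]
d = (I − A) x:
  d_1 = (+0.95)·450 + (+0.00)·800 + (-0.20)·950 + (-0.25)·550 = 100.00
  d_2 = (-0.15)·450 + (+0.55)·800 + (-0.20)·950 + (-0.05)·550 = 155.00
  d_3 = (-0.35)·450 + (-0.10)·800 + (+0.80)·950 + (-0.20)·550 = 412.50
  d_4 = (-0.25)·450 + (-0.05)·800 + (-0.10)·950 + (+0.70)·550 = 137.50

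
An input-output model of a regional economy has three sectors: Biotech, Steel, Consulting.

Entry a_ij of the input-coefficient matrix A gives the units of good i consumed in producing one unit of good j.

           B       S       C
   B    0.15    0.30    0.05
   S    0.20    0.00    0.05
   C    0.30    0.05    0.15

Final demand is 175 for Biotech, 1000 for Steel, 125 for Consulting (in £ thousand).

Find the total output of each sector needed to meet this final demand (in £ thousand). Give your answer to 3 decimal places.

I − A =
  [   0.85    -0.30    -0.05]
  [  -0.20     1.00    -0.05]
  [  -0.30    -0.05     0.85]
Cofactors of I−A, C_ij = (−1)^(i+j)·(minor ij) (rows/columns in the sector order above):
  C_11 = (1.00)(0.85) − (-0.05)(-0.05) = 0.8475
  C_12 = −[(-0.20)(0.85) − (-0.05)(-0.30)] = 0.1850
  C_13 = (-0.20)(-0.05) − (1.00)(-0.30) = 0.3100
  C_21 = −[(-0.30)(0.85) − (-0.05)(-0.05)] = 0.2575
  C_22 = (0.85)(0.85) − (-0.05)(-0.30) = 0.7075
  C_23 = −[(0.85)(-0.05) − (-0.30)(-0.30)] = 0.1325
  C_31 = (-0.30)(-0.05) − (-0.05)(1.00) = 0.0650
  C_32 = −[(0.85)(-0.05) − (-0.05)(-0.20)] = 0.0525
  C_33 = (0.85)(1.00) − (-0.30)(-0.20) = 0.7900
det(I−A) = Σ_j (I−A)_1j·C_1j = (0.85)(0.8475) + (-0.30)(0.1850) + (-0.05)(0.3100) = 0.649375
adj(I−A) = Cᵀ =
  [ 0.8475   0.2575   0.0650]
  [ 0.1850   0.7075   0.0525]
  [ 0.3100   0.1325   0.7900]
(I − A)⁻¹ = adj(I−A) / det(I−A) ≈
  [   1.3051     0.3965     0.1001]
  [   0.2849     1.0895     0.0808]
  [   0.4774     0.2040     1.2166]
x = (I − A)⁻¹ d = adj(I−A)·d / det(I−A), with det(I−A) = 0.649375:
  x_B = (0.8475·175 + 0.2575·1000 + 0.0650·125) / 0.649375 = 413.9375 / 0.649375 ≈ 637.440
  x_S = (0.1850·175 + 0.7075·1000 + 0.0525·125) / 0.649375 = 746.4375 / 0.649375 ≈ 1149.471
  x_C = (0.3100·175 + 0.1325·1000 + 0.7900·125) / 0.649375 = 285.50 / 0.649375 ≈ 439.654

x_B = 637.440, x_S = 1149.471, x_C = 439.654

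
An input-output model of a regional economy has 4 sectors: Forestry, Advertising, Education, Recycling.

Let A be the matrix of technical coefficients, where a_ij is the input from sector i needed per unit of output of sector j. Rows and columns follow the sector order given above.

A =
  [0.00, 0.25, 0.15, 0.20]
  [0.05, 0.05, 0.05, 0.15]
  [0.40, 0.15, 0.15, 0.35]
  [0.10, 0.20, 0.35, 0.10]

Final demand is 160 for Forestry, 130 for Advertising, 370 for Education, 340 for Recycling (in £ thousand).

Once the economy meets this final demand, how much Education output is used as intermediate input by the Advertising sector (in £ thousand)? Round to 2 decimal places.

I − A =
  [   1.00    -0.25    -0.15    -0.20]
  [  -0.05     0.95    -0.05    -0.15]
  [  -0.40    -0.15     0.85    -0.35]
  [  -0.10    -0.20    -0.35     0.90]
Compute the cofactors C_ij = (−1)^(i+j)·(3×3 minor ij) of I−A; the adjugate is their transpose:
adj(I−A) = Cᵀ =
  [ 0.566750   0.235875   0.216625   0.249500]
  [ 0.085625   0.538250   0.109000   0.151125]
  [ 0.375750   0.316750   0.789000   0.443125]
  [ 0.228125   0.269000   0.355125   0.726250]
det(I−A) = Σ_j (I−A)_1j·C_1j = (1.00)(0.566750) + (-0.25)(0.085625) + (-0.15)(0.375750) + (-0.20)(0.228125) = 0.44335625
(I − A)⁻¹ = adj(I−A) / det(I−A) ≈
  [   1.2783     0.5320     0.4886     0.5628]
  [   0.1931     1.2140     0.2459     0.3409]
  [   0.8475     0.7144     1.7796     0.9995]
  [   0.5145     0.6067     0.8010     1.6381]
First solve x = (I − A)⁻¹ d = adj(I−A)·d / det(I−A); in particular x_2 = (0.085625·160 + 0.538250·130 + 0.109000·370 + 0.151125·340) / 0.44335625 = 175.385 / 0.44335625 ≈ 395.5848.
Intermediate flow from 3 to 2: z_32 = a_32 · x_2 = 0.15 × 175.385 / 0.44335625 = 26.30775 / 0.44335625 ≈ 59.34.

z_32 = 59.34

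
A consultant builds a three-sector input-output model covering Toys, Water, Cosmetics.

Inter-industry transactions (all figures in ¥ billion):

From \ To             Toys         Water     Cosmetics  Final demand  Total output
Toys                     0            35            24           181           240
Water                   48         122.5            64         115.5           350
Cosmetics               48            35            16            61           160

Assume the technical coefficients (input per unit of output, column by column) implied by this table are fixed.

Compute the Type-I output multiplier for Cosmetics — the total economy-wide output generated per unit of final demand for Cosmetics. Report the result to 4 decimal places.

Technical coefficients a_ij = z_ij / X_j:
  a_11 = 0/240 = 0.00, a_21 = 48/240 = 0.20, a_31 = 48/240 = 0.20
  a_12 = 35/350 = 0.10, a_22 = 122.5/350 = 0.35, a_32 = 35/350 = 0.10
  a_13 = 24/160 = 0.15, a_23 = 64/160 = 0.40, a_33 = 16/160 = 0.10
I − A =
  [   1.00    -0.10    -0.15]
  [  -0.20     0.65    -0.40]
  [  -0.20    -0.10     0.90]
Cofactors of I−A, C_ij = (−1)^(i+j)·(minor ij) (rows/columns in the sector order above):
  C_11 = (0.65)(0.90) − (-0.40)(-0.10) = 0.5450
  C_12 = −[(-0.20)(0.90) − (-0.40)(-0.20)] = 0.2600
  C_13 = (-0.20)(-0.10) − (0.65)(-0.20) = 0.1500
  C_21 = −[(-0.10)(0.90) − (-0.15)(-0.10)] = 0.1050
  C_22 = (1.00)(0.90) − (-0.15)(-0.20) = 0.8700
  C_23 = −[(1.00)(-0.10) − (-0.10)(-0.20)] = 0.1200
  C_31 = (-0.10)(-0.40) − (-0.15)(0.65) = 0.1375
  C_32 = −[(1.00)(-0.40) − (-0.15)(-0.20)] = 0.4300
  C_33 = (1.00)(0.65) − (-0.10)(-0.20) = 0.6300
det(I−A) = Σ_j (I−A)_1j·C_1j = (1.00)(0.5450) + (-0.10)(0.2600) + (-0.15)(0.1500) = 0.4965
adj(I−A) = Cᵀ =
  [ 0.5450   0.1050   0.1375]
  [ 0.2600   0.8700   0.4300]
  [ 0.1500   0.1200   0.6300]
(I − A)⁻¹ = adj(I−A) / det(I−A) ≈
  [   1.09768     0.21148     0.27694]
  [   0.52367     1.75227     0.86606]
  [   0.30211     0.24169     1.26888]
The output multiplier for sector j is the column-j sum of the Leontief inverse (I − A)⁻¹ = adj(I−A) / det(I−A).
Column 3 of adj(I−A): (0.1375, 0.4300, 0.6300); det(I−A) = 0.4965.
m_3 = (0.1375 + 0.4300 + 0.6300) / 0.4965 = 1.1975 / 0.4965 ≈ 2.4119.

m_3 = 2.4119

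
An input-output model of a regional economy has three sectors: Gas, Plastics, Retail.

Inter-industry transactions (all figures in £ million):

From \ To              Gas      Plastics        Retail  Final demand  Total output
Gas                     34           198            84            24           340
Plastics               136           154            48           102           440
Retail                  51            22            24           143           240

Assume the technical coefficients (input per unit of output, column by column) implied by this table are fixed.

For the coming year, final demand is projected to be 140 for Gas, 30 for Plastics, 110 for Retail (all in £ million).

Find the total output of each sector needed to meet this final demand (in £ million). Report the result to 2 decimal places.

x_G = 425.76, x_P = 373.99, x_R = 213.96

Technical coefficients a_ij = z_ij / X_j:
  a_GG = 34/340 = 0.10, a_PG = 136/340 = 0.40, a_RG = 51/340 = 0.15
  a_GP = 198/440 = 0.45, a_PP = 154/440 = 0.35, a_RP = 22/440 = 0.05
  a_GR = 84/240 = 0.35, a_PR = 48/240 = 0.20, a_RR = 24/240 = 0.10
I − A =
  [   0.90    -0.45    -0.35]
  [  -0.40     0.65    -0.20]
  [  -0.15    -0.05     0.90]
Cofactors of I−A, C_ij = (−1)^(i+j)·(minor ij) (rows/columns in the sector order above):
  C_11 = (0.65)(0.90) − (-0.20)(-0.05) = 0.5750
  C_12 = −[(-0.40)(0.90) − (-0.20)(-0.15)] = 0.3900
  C_13 = (-0.40)(-0.05) − (0.65)(-0.15) = 0.1175
  C_21 = −[(-0.45)(0.90) − (-0.35)(-0.05)] = 0.4225
  C_22 = (0.90)(0.90) − (-0.35)(-0.15) = 0.7575
  C_23 = −[(0.90)(-0.05) − (-0.45)(-0.15)] = 0.1125
  C_31 = (-0.45)(-0.20) − (-0.35)(0.65) = 0.3175
  C_32 = −[(0.90)(-0.20) − (-0.35)(-0.40)] = 0.3200
  C_33 = (0.90)(0.65) − (-0.45)(-0.40) = 0.4050
det(I−A) = Σ_j (I−A)_1j·C_1j = (0.90)(0.5750) + (-0.45)(0.3900) + (-0.35)(0.1175) = 0.300875
adj(I−A) = Cᵀ =
  [ 0.5750   0.4225   0.3175]
  [ 0.3900   0.7575   0.3200]
  [ 0.1175   0.1125   0.4050]
(I − A)⁻¹ = adj(I−A) / det(I−A) ≈
  [   1.9111     1.4042     1.0553]
  [   1.2962     2.5177     1.0636]
  [   0.3905     0.3739     1.3461]
x = (I − A)⁻¹ d = adj(I−A)·d / det(I−A), with det(I−A) = 0.300875:
  x_G = (0.5750·140 + 0.4225·30 + 0.3175·110) / 0.300875 = 128.10 / 0.300875 ≈ 425.76
  x_P = (0.3900·140 + 0.7575·30 + 0.3200·110) / 0.300875 = 112.525 / 0.300875 ≈ 373.99
  x_R = (0.1175·140 + 0.1125·30 + 0.4050·110) / 0.300875 = 64.375 / 0.300875 ≈ 213.96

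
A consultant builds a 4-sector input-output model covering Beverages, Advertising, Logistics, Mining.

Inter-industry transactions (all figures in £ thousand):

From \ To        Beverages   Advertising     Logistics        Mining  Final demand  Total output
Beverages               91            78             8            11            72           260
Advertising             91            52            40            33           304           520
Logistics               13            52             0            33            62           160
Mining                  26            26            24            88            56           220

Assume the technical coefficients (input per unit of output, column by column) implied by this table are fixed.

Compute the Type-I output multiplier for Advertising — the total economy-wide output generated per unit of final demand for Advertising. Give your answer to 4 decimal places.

Technical coefficients a_ij = z_ij / X_j:
  a_BB = 91/260 = 0.35, a_AB = 91/260 = 0.35, a_LB = 13/260 = 0.05, a_MB = 26/260 = 0.10
  a_BA = 78/520 = 0.15, a_AA = 52/520 = 0.10, a_LA = 52/520 = 0.10, a_MA = 26/520 = 0.05
  a_BL = 8/160 = 0.05, a_AL = 40/160 = 0.25, a_LL = 0/160 = 0.00, a_ML = 24/160 = 0.15
  a_BM = 11/220 = 0.05, a_AM = 33/220 = 0.15, a_LM = 33/220 = 0.15, a_MM = 88/220 = 0.40
I − A =
  [   0.65    -0.15    -0.05    -0.05]
  [  -0.35     0.90    -0.25    -0.15]
  [  -0.05    -0.10     1.00    -0.15]
  [  -0.10    -0.05    -0.15     0.60]
Compute the cofactors C_ij = (−1)^(i+j)·(3×3 minor ij) of I−A; the adjugate is their transpose:
adj(I−A) = Cᵀ =
  [ 0.493125   0.093250   0.059875   0.079375]
  [ 0.229500   0.367750   0.124750   0.142250]
  [ 0.065250   0.050250   0.307000   0.094750]
  [ 0.117625   0.058750   0.097125   0.510375]
det(I−A) = Σ_j (I−A)_1j·C_1j = (0.65)(0.493125) + (-0.15)(0.229500) + (-0.05)(0.065250) + (-0.05)(0.117625) = 0.2769625
(I − A)⁻¹ = adj(I−A) / det(I−A) ≈
  [   1.78048     0.33669     0.21618     0.28659]
  [   0.82863     1.32780     0.45042     0.51361]
  [   0.23559     0.18143     1.10845     0.34210]
  [   0.42470     0.21212     0.35068     1.84276]
The output multiplier for sector j is the column-j sum of the Leontief inverse (I − A)⁻¹ = adj(I−A) / det(I−A).
Column A of adj(I−A): (0.093250, 0.367750, 0.050250, 0.058750); det(I−A) = 0.2769625.
m_A = (0.093250 + 0.367750 + 0.050250 + 0.058750) / 0.2769625 = 0.57 / 0.2769625 ≈ 2.0580.

m_A = 2.0580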